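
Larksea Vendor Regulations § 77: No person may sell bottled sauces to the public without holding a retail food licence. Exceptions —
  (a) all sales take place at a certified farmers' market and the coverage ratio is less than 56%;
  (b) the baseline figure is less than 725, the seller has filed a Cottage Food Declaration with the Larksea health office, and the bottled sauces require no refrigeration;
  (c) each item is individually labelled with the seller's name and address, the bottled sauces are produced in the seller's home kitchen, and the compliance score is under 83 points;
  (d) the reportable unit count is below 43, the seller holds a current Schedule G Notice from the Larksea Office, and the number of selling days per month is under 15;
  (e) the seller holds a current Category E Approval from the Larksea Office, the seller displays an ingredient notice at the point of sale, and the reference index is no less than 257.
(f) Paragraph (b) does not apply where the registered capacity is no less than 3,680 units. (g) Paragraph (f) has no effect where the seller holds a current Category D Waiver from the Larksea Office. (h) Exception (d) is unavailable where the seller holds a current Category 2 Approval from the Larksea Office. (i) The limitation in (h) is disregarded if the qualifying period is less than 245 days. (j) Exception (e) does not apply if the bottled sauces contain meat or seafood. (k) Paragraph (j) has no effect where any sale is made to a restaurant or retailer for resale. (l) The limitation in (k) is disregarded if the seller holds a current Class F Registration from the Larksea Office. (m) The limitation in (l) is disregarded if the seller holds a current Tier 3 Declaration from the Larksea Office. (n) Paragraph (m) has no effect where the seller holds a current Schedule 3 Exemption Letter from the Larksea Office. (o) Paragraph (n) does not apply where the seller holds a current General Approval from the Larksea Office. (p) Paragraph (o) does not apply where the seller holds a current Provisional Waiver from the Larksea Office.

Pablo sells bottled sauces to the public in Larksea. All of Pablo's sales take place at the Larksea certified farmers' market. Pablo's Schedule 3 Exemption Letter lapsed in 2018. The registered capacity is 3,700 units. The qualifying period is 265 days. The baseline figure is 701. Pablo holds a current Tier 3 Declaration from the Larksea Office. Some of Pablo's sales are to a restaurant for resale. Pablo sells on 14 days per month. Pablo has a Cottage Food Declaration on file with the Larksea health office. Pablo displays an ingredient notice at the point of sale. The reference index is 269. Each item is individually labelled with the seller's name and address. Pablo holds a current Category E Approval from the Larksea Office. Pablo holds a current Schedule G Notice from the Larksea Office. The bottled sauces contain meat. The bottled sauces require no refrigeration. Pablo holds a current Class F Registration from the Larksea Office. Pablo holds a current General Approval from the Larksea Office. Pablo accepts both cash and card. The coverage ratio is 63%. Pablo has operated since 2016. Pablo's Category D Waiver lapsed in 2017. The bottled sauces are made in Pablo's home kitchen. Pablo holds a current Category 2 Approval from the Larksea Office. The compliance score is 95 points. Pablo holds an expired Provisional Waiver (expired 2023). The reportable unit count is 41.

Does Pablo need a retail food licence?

Exception (a) does not apply: the coverage ratio is 63%, not less than 56%.
Exception (b)'s conditions are all satisfied: the baseline figure is 701, less than the 725 limit; a Cottage Food Declaration is on file; the bottled sauces are shelf-stable. Turning to paragraphs (f)–(g): (f) operates against (b): the registered capacity is 3,700 units, meeting the 3,680 units threshold. (g) is inapplicable (no current Category D Waiver is held), so (f) stands. So (b) is unavailable.
Exception (c) requires that the compliance score is under 83 points; but the compliance score is 95 points, not under 83 points, so (c) is unavailable.
All of (d)'s requirements are met (the reportable unit count is 41, below the 43 limit; a current Schedule G Notice is held; the number of selling days per month is 14, under the 15 limit). Turning to paragraphs (h)–(i): (h) operates against (d): a current Category 2 Approval is held. (i) is not triggered (the qualifying period is 265 days, not less than 245 days), so (h) stands. So (d) is unavailable.
Exception (e)'s conditions are all satisfied: a current Category E Approval is held; an ingredient notice is displayed; the reference index is 269, meeting the 257 threshold. Applying paragraphs (j)–(p): (j) would limit (e) — the bottled sauces contain meat — but (k) sets (j) aside: (k) operates against (j): some sales are to a restaurant for resale. (l) would limit (k) — a current Class F Registration is held — but (m) sets (l) aside: (m) operates against (l): a current Tier 3 Declaration is held. (n), which would lift (m), does not operate here — the Schedule 3 Exemption Letter is not current. (e) remains available.

No — exception (e) applies; Pablo is not required to hold a retail food licence.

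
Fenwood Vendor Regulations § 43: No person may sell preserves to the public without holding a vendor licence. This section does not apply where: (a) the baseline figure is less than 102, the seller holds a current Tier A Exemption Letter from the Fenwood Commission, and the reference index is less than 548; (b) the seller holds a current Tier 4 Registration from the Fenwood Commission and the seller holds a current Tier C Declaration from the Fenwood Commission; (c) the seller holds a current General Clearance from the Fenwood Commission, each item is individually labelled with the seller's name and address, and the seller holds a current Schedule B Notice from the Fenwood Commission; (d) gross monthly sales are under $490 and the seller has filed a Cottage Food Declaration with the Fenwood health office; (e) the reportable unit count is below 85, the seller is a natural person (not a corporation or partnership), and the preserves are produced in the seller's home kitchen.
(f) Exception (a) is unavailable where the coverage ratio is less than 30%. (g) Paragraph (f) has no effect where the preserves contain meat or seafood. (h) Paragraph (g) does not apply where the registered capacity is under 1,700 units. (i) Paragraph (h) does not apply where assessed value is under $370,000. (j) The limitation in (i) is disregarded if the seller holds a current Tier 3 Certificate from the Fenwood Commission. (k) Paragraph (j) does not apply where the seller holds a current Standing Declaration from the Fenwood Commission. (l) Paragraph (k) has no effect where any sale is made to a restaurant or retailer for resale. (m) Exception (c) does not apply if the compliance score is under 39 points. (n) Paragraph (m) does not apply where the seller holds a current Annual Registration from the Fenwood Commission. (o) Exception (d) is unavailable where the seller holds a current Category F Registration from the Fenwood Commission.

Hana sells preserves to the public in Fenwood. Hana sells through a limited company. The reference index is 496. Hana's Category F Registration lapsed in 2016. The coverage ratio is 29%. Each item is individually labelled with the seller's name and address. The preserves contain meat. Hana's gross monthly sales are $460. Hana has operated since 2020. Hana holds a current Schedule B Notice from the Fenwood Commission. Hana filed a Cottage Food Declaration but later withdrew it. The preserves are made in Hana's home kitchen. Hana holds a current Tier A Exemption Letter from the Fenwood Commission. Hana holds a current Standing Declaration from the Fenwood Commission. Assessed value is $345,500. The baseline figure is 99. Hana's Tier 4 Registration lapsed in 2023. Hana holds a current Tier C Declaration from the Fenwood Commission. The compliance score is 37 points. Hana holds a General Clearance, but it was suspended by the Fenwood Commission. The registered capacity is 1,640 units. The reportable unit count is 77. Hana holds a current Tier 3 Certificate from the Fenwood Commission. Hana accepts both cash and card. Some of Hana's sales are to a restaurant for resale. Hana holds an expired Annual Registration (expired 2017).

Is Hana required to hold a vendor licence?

Yes — Hana must hold a vendor licence.

Exception (a) is satisfied on its face — the baseline figure is 99, less than the 102 limit; a current Tier A Exemption Letter is held; the reference index is 496, less than the 548 limit. Turning to paragraphs (f)–(l): (f) operates against (a): the coverage ratio is 29%, less than the 30% limit. (g) is triggered (the preserves contain meat), but is set aside by (h): (h) operates against (g): the registered capacity is 1,640 units, under the 1,700 units limit. (i) applies (assessed value is $345,500, under the $370,000 limit), but is displaced by (j): (j) operates against (i): a current Tier 3 Certificate is held. (k) would limit (j) — a current Standing Declaration is held — but (l) sets (k) aside: (l) operates against (k): some sales are to a restaurant for resale. So (a) is unavailable.
Exception (b) requires that the seller holds a current Tier 4 Registration from the Fenwood Commission; but there is no Tier 4 Registration in force, so (b) is unavailable.
Exception (c) fails — the General Clearance is not current.
Exception (d) requires that the seller has filed a Cottage Food Declaration with the Fenwood health office; but the Cottage Food Declaration was withdrawn, so (d) is unavailable.
Exception (e) does not apply: the seller operates through a limited company.
No exception displaces § 43.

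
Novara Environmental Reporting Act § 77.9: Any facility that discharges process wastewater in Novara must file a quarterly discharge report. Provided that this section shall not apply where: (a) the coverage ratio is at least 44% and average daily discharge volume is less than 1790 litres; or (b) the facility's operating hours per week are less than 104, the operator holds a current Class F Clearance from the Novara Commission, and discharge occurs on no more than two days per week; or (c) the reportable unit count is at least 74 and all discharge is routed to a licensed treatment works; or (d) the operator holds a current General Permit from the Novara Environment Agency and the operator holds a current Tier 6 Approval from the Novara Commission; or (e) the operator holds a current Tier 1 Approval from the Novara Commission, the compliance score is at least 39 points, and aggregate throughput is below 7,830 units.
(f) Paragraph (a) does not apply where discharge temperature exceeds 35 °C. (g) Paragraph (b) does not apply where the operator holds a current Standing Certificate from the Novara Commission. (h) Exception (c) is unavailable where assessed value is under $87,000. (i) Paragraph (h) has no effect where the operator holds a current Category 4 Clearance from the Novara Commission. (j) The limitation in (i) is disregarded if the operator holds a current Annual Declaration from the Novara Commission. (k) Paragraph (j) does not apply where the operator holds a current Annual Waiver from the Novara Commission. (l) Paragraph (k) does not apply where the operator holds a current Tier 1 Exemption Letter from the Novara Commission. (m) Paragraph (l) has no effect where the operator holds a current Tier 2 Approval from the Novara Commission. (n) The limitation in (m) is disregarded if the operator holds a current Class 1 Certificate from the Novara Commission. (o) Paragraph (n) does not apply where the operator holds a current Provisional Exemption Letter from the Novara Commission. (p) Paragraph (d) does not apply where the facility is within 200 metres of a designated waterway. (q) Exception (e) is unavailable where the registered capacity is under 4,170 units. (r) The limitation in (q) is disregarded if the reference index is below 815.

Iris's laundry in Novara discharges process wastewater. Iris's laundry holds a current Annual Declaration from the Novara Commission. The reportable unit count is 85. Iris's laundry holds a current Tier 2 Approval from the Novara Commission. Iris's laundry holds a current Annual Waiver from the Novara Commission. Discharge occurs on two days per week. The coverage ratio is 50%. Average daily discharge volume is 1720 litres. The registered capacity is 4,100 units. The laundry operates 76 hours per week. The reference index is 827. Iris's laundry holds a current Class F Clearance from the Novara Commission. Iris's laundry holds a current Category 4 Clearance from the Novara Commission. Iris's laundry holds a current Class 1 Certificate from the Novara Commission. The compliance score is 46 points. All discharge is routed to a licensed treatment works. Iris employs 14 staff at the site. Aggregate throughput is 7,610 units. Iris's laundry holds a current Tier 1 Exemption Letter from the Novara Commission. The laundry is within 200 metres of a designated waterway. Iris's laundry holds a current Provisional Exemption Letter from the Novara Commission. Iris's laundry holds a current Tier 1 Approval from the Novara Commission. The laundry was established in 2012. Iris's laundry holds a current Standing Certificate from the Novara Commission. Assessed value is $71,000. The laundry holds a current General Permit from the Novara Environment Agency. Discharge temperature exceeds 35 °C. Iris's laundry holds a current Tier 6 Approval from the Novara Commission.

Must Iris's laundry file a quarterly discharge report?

No — exception (c) applies; Iris's laundry is not required to file a quarterly discharge report.

Exception (a)'s conditions are all satisfied: the coverage ratio is 50%, meeting the 44% threshold; average daily discharge volume is 1720 litres, less than the 1790 litres limit. Turning to paragraph (f): (f) operates against (a): discharge temperature exceeds 35 °C. So (a) is unavailable.
Exception (b): the facility's operating hours per week are 76, less than the 104 limit; a current Class F Clearance is held; discharge occurs on no more than two days per week — every condition holds. However, paragraph (g) must be considered: (g) applies — a current Standing Certificate is held. So (b) is unavailable.
Exception (c) is satisfied on its face — the reportable unit count is 85, meeting the 74 threshold; discharge is routed to a licensed treatment works. Under paragraphs (h)–(o): (h) is engaged (assessed value is $71,000, under the $87,000 limit), but is overridden by (i): (i) operates against (h): a current Category 4 Clearance is held. (j) would limit (i) — a current Annual Declaration is held — but (k) sets (j) aside: (k) is engaged — a current Annual Waiver is held. (l) would limit (k) — a current Tier 1 Exemption Letter is held — but (m) sets (l) aside: (m) is engaged — a current Tier 2 Approval is held. (n) operates (a current Class 1 Certificate is held), but yields to (o): (o) operates — a current Provisional Exemption Letter is held. (c) remains available.
Exception (d)'s conditions are all satisfied: a current General Permit is held; a current Tier 6 Approval is held. But applying paragraph (p): (p) operates — the laundry is within 200 m of a designated waterway. So (d) is unavailable.
All of (e)'s requirements are met (a current Tier 1 Approval is held; the compliance score is 46 points, meeting the 39 points threshold; aggregate throughput is 7,610 units, below the 7,830 units limit). Turning to paragraphs (q)–(r): (q) operates — the registered capacity is 4,100 units, under the 4,170 units limit. (r), which would lift (q), does not operate here — the reference index is 827, not below 815. (e) is therefore removed.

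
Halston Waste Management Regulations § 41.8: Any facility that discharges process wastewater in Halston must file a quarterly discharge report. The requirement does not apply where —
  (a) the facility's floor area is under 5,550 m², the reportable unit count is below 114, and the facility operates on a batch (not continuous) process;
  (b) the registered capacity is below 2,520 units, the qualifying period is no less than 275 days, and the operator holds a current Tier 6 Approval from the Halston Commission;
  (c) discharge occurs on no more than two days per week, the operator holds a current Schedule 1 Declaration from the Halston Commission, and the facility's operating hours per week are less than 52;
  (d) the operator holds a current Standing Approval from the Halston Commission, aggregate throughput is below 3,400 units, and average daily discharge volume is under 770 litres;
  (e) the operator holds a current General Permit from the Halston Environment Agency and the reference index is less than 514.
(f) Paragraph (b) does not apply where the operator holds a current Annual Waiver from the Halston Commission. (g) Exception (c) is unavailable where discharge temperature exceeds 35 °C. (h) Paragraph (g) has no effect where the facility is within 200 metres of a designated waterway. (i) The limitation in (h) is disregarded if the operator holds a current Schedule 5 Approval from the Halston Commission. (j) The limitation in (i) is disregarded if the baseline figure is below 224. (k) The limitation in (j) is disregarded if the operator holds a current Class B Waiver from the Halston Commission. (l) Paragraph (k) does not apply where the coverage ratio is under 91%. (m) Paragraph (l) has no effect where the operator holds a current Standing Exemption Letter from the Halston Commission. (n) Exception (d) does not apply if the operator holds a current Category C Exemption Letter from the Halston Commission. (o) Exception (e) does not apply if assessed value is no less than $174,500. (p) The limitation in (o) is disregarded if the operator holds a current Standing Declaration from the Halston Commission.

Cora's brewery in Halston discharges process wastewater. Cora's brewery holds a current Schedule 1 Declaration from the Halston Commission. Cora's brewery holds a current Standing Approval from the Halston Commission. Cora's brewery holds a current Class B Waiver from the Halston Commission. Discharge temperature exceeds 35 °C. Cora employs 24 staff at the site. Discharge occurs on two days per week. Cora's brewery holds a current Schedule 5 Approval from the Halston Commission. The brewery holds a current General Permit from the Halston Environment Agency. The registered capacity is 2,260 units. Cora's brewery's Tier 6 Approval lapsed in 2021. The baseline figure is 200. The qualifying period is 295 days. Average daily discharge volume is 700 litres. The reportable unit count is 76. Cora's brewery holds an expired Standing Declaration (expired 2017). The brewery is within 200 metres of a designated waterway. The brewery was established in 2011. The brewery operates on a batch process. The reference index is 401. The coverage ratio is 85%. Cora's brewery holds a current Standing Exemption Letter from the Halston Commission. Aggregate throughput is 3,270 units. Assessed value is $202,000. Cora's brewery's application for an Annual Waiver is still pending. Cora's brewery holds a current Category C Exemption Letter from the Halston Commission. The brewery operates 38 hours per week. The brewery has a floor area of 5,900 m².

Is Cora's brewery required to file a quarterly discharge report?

Yes — Cora's brewery must file a quarterly discharge report.

Exception (a) does not apply: the facility's floor area is 5,900 m², not under 5,550 m².
Exception (b) requires that the operator holds a current Tier 6 Approval from the Halston Commission; but there is no Tier 6 Approval in force, so (b) is unavailable.
Exception (c): discharge occurs on no more than two days per week; a current Schedule 1 Declaration is held; the facility's operating hours per week are 38, less than the 52 limit — every condition holds. Turning to paragraphs (g)–(m): (g) is engaged — discharge temperature exceeds 35 °C. (h) applies (the brewery is within 200 m of a designated waterway), but is itself disapplied by (i): (i) operates against (h): a current Schedule 5 Approval is held. (j) would limit (i) — the baseline figure is 200, below the 224 limit — but (k) sets (j) aside: (k) operates against (j): a current Class B Waiver is held. (l) operates (the coverage ratio is 85%, under the 91% limit), but is displaced by (m): (m) operates against (l): a current Standing Exemption Letter is held. Exception (c) does not apply.
Exception (d)'s conditions are all satisfied: a current Standing Approval is held; aggregate throughput is 3,270 units, below the 3,400 units limit; average daily discharge volume is 700 litres, under the 770 litres limit. However, paragraph (n) must be considered: (n) operates against (d): a current Category C Exemption Letter is held. So (d) is unavailable.
Exception (e) is satisfied on its face — a current General Permit is held; the reference index is 401, less than the 514 limit. But: (o) operates against (e): assessed value is $202,000, meeting the $174,500 threshold. (p) is not triggered (there is no Standing Declaration in force), so (o) stands. Exception (e) does not apply.
No exception is made out. Cora's brewery falls within the general rule.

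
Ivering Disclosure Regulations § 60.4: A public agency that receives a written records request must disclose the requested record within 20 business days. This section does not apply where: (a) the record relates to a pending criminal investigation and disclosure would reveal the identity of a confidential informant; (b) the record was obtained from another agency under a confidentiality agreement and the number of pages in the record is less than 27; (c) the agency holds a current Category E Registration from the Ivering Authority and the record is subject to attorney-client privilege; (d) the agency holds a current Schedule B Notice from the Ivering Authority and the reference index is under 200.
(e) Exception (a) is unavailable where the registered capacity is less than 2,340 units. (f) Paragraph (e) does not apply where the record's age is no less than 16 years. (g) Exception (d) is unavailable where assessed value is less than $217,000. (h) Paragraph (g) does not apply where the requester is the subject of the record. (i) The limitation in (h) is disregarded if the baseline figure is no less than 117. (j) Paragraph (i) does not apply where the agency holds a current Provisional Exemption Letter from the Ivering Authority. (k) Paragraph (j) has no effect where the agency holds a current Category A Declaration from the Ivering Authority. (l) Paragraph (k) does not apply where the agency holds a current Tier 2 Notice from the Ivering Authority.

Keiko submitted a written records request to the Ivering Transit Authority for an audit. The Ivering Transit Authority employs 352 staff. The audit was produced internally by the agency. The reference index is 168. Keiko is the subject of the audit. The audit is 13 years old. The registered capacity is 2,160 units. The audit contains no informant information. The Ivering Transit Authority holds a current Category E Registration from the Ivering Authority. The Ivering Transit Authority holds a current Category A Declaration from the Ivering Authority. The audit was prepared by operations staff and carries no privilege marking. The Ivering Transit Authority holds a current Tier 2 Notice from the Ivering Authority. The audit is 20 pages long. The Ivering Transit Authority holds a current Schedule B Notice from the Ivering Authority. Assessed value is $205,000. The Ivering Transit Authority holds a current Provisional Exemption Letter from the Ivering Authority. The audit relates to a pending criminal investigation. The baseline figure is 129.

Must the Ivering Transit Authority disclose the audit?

Exception (a) requires that disclosure would reveal the identity of a confidential informant; but the audit contains no informant information, so (a) is unavailable.
Exception (b) fails — the audit was produced internally.
Exception (c) does not apply: the audit carries no privilege marking.
Exception (d): a current Schedule B Notice is held; the reference index is 168, under the 200 limit — every condition holds. Applying paragraphs (g)–(l): (g) would limit (d) — assessed value is $205,000, less than the $217,000 limit — but (h) sets (g) aside: (h) operates — Keiko is the subject of the audit. (i) would limit (h) — the baseline figure is 129, meeting the 117 threshold — but (j) sets (i) aside: (j) is triggered — a current Provisional Exemption Letter is held. (k) would limit (j) — a current Category A Declaration is held — but (l) sets (k) aside: (l) is triggered — a current Tier 2 Notice is held. (d) remains available.

No — exception (d) applies; the Ivering Transit Authority is not required to disclose the audit.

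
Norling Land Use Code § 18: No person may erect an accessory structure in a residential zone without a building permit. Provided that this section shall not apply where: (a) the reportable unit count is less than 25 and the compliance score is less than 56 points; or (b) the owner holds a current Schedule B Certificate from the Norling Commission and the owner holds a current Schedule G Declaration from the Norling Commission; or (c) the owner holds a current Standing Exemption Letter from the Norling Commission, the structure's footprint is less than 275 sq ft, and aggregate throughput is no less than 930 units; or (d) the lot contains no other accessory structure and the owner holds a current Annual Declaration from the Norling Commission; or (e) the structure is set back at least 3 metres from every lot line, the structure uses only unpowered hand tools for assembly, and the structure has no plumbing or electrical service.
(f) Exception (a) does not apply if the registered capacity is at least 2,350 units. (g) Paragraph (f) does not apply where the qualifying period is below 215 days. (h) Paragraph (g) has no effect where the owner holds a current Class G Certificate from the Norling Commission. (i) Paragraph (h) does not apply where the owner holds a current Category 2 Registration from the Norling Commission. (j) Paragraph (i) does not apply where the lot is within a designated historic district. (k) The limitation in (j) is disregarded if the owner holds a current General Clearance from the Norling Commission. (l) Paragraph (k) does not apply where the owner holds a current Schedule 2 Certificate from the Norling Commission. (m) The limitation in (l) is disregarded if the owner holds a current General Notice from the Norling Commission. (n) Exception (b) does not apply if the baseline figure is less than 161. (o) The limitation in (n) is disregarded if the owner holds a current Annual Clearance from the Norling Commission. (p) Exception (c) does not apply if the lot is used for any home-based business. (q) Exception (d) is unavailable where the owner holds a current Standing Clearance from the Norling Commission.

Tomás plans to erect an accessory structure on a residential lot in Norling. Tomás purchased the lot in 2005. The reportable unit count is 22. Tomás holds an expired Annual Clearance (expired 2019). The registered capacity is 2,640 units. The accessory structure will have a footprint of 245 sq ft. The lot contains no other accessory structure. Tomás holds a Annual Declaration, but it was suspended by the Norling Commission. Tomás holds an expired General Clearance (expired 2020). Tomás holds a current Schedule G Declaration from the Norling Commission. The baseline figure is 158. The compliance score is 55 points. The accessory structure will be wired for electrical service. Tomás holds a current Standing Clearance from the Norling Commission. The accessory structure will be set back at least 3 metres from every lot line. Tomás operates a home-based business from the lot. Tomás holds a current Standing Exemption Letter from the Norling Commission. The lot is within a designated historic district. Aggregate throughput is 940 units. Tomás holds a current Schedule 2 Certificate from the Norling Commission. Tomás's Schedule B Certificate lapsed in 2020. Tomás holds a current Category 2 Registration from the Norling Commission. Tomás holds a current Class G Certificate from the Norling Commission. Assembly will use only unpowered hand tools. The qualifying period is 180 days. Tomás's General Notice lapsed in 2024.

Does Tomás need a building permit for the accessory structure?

Yes — Tomás must obtain a building permit.

Exception (a): the reportable unit count is 22, less than the 25 limit; the compliance score is 55 points, less than the 56 points limit — every condition holds. But: (f) operates against (a): the registered capacity is 2,640 units, meeting the 2,350 units threshold. (g) is triggered (the qualifying period is 180 days, below the 215 days limit), but yields to (h): (h) operates against (g): a current Class G Certificate is held. (i) is triggered (a current Category 2 Registration is held), but yields to (j): (j) is triggered — the lot is in a historic district. (k) does not operate here (there is no General Clearance in force), so (j) stands. (a) is therefore removed.
Exception (b) does not apply: there is no Schedule B Certificate in force.
Exception (c)'s conditions are all satisfied: a current Standing Exemption Letter is held; the structure's footprint is 245 sq ft, less than the 275 sq ft limit; aggregate throughput is 940 units, meeting the 930 units threshold. However, paragraph (p) must be considered: (p) is triggered — a home-based business operates on the lot. Exception (c) does not apply.
Exception (d) requires that the owner holds a current Annual Declaration from the Norling Commission; but no current Annual Declaration is held, so (d) is unavailable.
Exception (e) fails — electrical service is planned.
Every exception is unavailable, so the rule governs.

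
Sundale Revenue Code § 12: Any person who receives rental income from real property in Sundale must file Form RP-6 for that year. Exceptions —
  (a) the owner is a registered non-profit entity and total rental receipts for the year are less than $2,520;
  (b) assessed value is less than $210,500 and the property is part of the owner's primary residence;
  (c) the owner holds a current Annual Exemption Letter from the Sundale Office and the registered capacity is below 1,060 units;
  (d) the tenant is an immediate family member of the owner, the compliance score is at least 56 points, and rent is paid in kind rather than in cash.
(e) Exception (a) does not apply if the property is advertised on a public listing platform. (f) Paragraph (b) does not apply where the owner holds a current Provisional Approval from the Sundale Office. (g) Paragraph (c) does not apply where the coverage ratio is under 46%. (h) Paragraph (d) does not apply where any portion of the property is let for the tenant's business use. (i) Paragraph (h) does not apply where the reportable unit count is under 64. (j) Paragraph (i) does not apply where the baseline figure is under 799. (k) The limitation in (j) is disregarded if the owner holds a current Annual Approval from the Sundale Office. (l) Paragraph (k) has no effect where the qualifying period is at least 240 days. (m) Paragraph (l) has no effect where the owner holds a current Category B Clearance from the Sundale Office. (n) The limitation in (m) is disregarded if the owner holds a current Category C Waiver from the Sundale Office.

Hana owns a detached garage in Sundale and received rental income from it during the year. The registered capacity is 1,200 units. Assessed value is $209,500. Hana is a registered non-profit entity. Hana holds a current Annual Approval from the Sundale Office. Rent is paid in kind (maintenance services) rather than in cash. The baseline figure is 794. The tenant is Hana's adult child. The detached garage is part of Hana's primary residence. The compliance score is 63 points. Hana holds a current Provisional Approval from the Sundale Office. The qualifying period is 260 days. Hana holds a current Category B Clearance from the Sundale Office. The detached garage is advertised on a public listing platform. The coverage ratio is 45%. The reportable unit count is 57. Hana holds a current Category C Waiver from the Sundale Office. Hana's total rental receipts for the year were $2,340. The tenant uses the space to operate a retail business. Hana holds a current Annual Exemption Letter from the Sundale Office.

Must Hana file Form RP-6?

All of (a)'s requirements are met (Hana is a registered non-profit; total rental receipts for the year are $2,340, less than the $2,520 limit). Turning to paragraph (e): (e) operates — the property is publicly advertised. (a) is therefore removed.
Exception (b): assessed value is $209,500, less than the $210,500 limit; the detached garage is part of the primary residence — every condition holds. Turning to paragraph (f): (f) operates against (b): a current Provisional Approval is held. (b) is therefore removed.
Exception (c) does not apply: the registered capacity is 1,200 units, not below 1,060 units.
Exception (d) is satisfied on its face — the tenant is an immediate family member; the compliance score is 63 points, meeting the 56 points threshold; rent is paid in kind. Turning to paragraphs (h)–(n): (h) operates against (d): the space is let for business use. (i) would limit (h) — the reportable unit count is 57, under the 64 limit — but (j) sets (i) aside: (j) operates against (i): the baseline figure is 794, under the 799 limit. (k) applies (a current Annual Approval is held), but is overridden by (l): (l) operates against (k): the qualifying period is 260 days, meeting the 240 days threshold. (m) operates (a current Category B Clearance is held), but is overridden by (n): (n) operates against (m): a current Category C Waiver is held. (d) is therefore removed.
None of the exceptions is available; § 12 applies in full.

Yes — Hana must file Form RP-6.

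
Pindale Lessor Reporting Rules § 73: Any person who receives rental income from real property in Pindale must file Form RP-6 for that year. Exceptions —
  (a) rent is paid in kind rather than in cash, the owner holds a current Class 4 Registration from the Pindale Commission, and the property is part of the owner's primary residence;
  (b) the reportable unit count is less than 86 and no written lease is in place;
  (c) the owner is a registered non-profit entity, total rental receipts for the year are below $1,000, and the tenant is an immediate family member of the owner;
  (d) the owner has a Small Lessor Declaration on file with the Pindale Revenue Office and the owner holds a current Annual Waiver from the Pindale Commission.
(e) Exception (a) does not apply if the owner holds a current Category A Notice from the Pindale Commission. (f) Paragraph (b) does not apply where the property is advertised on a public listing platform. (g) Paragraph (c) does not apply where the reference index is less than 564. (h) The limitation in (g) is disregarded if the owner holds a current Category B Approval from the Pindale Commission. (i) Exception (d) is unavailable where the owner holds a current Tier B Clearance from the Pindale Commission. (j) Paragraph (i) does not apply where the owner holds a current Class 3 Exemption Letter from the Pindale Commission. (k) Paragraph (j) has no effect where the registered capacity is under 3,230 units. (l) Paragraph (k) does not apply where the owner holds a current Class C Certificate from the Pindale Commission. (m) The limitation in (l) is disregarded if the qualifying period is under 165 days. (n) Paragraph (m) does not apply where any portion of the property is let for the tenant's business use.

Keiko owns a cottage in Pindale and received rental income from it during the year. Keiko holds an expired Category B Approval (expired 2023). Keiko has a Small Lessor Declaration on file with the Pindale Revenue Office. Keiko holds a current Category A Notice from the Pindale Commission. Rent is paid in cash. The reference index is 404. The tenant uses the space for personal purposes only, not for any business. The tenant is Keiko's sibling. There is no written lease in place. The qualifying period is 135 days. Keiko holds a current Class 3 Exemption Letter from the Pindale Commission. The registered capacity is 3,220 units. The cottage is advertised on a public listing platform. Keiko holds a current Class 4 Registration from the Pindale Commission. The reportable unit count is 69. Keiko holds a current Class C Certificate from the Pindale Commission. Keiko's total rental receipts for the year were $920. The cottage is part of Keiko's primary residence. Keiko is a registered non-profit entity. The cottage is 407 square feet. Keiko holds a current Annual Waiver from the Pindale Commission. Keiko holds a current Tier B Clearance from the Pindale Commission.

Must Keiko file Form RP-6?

Yes — Keiko must file Form RP-6.

Exception (a) does not apply: rent is paid in cash.
All of (b)'s requirements are met (the reportable unit count is 69, less than the 86 limit; there is no written lease). But applying paragraph (f): (f) applies — the property is publicly advertised. (b) is therefore removed.
Exception (c): Keiko is a registered non-profit; total rental receipts for the year are $920, below the $1,000 limit; the tenant is an immediate family member — every condition holds. Turning to paragraphs (g)–(h): (g) operates against (c): the reference index is 404, less than the 564 limit. (h) is not engaged (the Category B Approval is not current), so (g) stands. (c) is therefore removed.
Exception (d)'s conditions are all satisfied: a Small Lessor Declaration is on file; a current Annual Waiver is held. But applying paragraphs (i)–(n): (i) operates against (d): a current Tier B Clearance is held. (j) is triggered (a current Class 3 Exemption Letter is held), but is displaced by (k): (k) operates against (j): the registered capacity is 3,220 units, under the 3,230 units limit. (l) is triggered (a current Class C Certificate is held), but is displaced by (m): (m) is engaged — the qualifying period is 135 days, under the 165 days limit. (n), which would lift (m), is inapplicable — the space is used for personal purposes only. So (d) is unavailable.
No exception applies. The general rule governs.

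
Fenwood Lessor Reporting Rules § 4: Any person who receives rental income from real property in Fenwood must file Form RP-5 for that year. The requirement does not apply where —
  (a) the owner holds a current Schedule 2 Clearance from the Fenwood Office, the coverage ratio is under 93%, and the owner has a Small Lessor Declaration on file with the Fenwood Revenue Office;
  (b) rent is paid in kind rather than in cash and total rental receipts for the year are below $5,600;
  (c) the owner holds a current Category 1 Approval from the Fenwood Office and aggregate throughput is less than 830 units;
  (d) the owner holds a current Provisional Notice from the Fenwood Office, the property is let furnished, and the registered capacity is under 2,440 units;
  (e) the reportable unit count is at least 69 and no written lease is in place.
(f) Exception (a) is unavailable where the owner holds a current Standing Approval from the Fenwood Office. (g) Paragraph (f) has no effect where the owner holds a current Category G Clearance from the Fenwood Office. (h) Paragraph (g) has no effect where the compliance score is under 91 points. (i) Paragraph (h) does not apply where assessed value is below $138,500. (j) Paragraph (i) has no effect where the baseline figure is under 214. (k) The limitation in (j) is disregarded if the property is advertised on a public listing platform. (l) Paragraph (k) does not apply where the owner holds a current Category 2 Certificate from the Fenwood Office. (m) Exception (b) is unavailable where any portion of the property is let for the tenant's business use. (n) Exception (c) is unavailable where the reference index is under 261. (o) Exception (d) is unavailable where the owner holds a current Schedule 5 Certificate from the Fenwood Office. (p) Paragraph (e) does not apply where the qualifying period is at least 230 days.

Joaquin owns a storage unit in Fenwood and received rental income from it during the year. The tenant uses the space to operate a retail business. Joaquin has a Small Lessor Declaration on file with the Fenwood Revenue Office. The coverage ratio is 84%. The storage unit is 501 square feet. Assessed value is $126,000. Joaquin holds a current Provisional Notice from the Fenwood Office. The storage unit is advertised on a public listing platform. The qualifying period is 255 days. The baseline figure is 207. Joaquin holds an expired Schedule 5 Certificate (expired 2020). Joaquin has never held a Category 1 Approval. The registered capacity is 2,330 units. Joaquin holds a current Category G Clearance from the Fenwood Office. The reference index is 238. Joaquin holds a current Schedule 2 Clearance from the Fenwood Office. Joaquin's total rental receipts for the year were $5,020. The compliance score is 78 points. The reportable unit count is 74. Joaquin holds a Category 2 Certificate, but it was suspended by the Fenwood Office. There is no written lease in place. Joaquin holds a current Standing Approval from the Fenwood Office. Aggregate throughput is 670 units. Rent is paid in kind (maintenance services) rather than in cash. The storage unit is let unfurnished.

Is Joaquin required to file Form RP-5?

No — exception (a) applies; Joaquin is not required to file Form RP-5.

Exception (a)'s conditions are all satisfied: a current Schedule 2 Clearance is held; the coverage ratio is 84%, under the 93% limit; a Small Lessor Declaration is on file. Applying paragraphs (f)–(l): (f) applies (a current Standing Approval is held), but is displaced by (g): (g) operates against (f): a current Category G Clearance is held. (h) would limit (g) — the compliance score is 78 points, under the 91 points limit — but (i) sets (h) aside: (i) is triggered — assessed value is $126,000, below the $138,500 limit. (j) operates (the baseline figure is 207, under the 214 limit), but is set aside by (k): (k) operates against (j): the property is publicly advertised. (l) is inapplicable (no current Category 2 Certificate is held), so (k) stands. (a) remains available.
Exception (b)'s conditions are all satisfied: rent is paid in kind; total rental receipts for the year are $5,020, below the $5,600 limit. Turning to paragraph (m): (m) is engaged — the space is let for business use. (b) is therefore removed.
Exception (c) does not apply: no current Category 1 Approval is held.
Exception (d) requires that the property is let furnished; but the property is let unfurnished, so (d) is unavailable.
Exception (e) is satisfied on its face — the reportable unit count is 74, meeting the 69 threshold; there is no written lease. But: (p) operates — the qualifying period is 255 days, meeting the 230 days threshold. Exception (e) does not apply.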